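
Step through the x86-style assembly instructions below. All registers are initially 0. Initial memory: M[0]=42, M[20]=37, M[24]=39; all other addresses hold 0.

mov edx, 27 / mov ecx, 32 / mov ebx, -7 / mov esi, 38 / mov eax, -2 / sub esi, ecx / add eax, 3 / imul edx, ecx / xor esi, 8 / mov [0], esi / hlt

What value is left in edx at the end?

after mov edx, 27: edx=27
after mov ecx, 32: ecx=32
after mov ebx, -7: ebx=-7
after mov esi, 38: esi=38
after mov eax, -2: eax=-2
after sub esi, ecx: esi=38-32=6
after add eax, 3: eax=(-2)+3=1
after imul edx, ecx: edx=27*32=864
after xor esi, 8: esi=6^8=14
mov [0], esi → M[0]=14
halt.

864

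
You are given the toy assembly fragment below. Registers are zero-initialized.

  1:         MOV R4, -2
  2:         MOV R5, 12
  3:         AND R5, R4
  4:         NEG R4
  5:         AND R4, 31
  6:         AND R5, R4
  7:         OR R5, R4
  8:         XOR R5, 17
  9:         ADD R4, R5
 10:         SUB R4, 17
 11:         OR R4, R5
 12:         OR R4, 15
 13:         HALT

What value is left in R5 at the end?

19

R4=-2
R5=12
R5=12&(-2)=12
R4=-(-2)=2
R4=2&31=2
R5=12&2=0
R5=0|2=2
R5=2^17=19
R4=2+19=21
R4=21-17=4
R4=4|19=23
R4=23|15=31
halt.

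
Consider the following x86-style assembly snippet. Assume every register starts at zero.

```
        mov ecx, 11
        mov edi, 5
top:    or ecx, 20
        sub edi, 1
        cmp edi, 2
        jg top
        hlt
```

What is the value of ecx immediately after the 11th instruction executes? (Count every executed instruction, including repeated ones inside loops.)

31

after mov ecx, 11: ecx=11
after mov edi, 5: edi=5
after or ecx, 20: ecx=11|20=31
after sub edi, 1: edi=5-1=4
cmp edi, 2  (cmp 4,2)
jg top: taken
after or ecx, 20: ecx=31|20=31
after sub edi, 1: edi=4-1=3
cmp edi, 2  (cmp 3,2)
jg top: taken
after or ecx, 20: ecx=31|20=31
After step 11: ecx = 31.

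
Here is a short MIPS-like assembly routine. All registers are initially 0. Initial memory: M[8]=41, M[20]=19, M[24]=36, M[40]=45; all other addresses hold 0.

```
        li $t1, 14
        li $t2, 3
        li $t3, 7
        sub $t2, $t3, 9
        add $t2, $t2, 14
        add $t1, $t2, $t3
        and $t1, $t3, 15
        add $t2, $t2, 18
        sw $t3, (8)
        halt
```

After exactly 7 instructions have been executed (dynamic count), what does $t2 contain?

$t1=14
$t2=3
$t3=7
$t2=7-9=-2
$t2=(-2)+14=12
$t1=12+7=19
$t1=7&15=7
After step 7: $t2 = 12.

12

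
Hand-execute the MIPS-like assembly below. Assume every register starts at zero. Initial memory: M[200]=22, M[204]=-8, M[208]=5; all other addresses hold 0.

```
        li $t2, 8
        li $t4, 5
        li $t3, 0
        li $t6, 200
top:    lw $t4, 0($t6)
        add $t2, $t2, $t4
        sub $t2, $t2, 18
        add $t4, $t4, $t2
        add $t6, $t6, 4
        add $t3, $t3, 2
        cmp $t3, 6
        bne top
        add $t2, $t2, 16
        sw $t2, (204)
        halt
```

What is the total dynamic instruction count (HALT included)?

after li $t2, 8: $t2=8
after li $t4, 5: $t4=5
after li $t3, 0: $t3=0
after li $t6, 200: $t6=200
after lw $t4, 0($t6): $t4=M[200]=22
after add $t2, $t2, $t4: $t2=8+22=30
after sub $t2, $t2, 18: $t2=30-18=12
after add $t4, $t4, $t2: $t4=22+12=34
after add $t6, $t6, 4: $t6=200+4=204
after add $t3, $t3, 2: $t3=0+2=2
cmp $t3, 6  (cmp 2,6)
bne top: taken
after lw $t4, 0($t6): $t4=M[204]=-8
after add $t2, $t2, $t4: $t2=12+(-8)=4
after sub $t2, $t2, 18: $t2=4-18=-14
after add $t4, $t4, $t2: $t4=(-8)+(-14)=-22
after add $t6, $t6, 4: $t6=204+4=208
after add $t3, $t3, 2: $t3=2+2=4
cmp $t3, 6  (cmp 4,6)
bne top: taken
after lw $t4, 0($t6): $t4=M[208]=5
after add $t2, $t2, $t4: $t2=(-14)+5=-9
after sub $t2, $t2, 18: $t2=(-9)-18=-27
after add $t4, $t4, $t2: $t4=5+(-27)=-22
after add $t6, $t6, 4: $t6=208+4=212
after add $t3, $t3, 2: $t3=4+2=6
cmp $t3, 6  (cmp 6,6)
bne top: not taken
after add $t2, $t2, 16: $t2=(-27)+16=-11
sw $t2, (204) → M[204]=-11
halt.
Total executed instructions: 31.

31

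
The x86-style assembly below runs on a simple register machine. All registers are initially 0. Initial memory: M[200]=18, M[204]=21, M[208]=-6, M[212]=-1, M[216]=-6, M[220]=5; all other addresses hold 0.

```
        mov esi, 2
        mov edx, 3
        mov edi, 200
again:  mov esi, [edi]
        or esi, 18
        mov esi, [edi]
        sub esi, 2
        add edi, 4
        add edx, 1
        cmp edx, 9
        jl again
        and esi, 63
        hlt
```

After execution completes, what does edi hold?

esi=2
edx=3
edi=200
esi=M[200]=18
esi=18|18=18
esi=M[200]=18
esi=18-2=16
edi=200+4=204
edx=3+1=4
cmp edx, 9  (cmp 4,9)
jl again: taken
esi=M[204]=21
esi=21|18=23
esi=M[204]=21
esi=21-2=19
edi=204+4=208
edx=4+1=5
cmp edx, 9  (cmp 5,9)
jl again: taken
esi=M[208]=-6
esi=(-6)|18=-6
esi=M[208]=-6
esi=(-6)-2=-8
edi=208+4=212
edx=5+1=6
cmp edx, 9  (cmp 6,9)
jl again: taken
esi=M[212]=-1
esi=(-1)|18=-1
esi=M[212]=-1
esi=(-1)-2=-3
edi=212+4=216
edx=6+1=7
cmp edx, 9  (cmp 7,9)
jl again: taken
esi=M[216]=-6
esi=(-6)|18=-6
esi=M[216]=-6
esi=(-6)-2=-8
edi=216+4=220
edx=7+1=8
cmp edx, 9  (cmp 8,9)
jl again: taken
esi=M[220]=5
esi=5|18=23
esi=M[220]=5
esi=5-2=3
edi=220+4=224
edx=8+1=9
cmp edx, 9  (cmp 9,9)
jl again: not taken
esi=3&63=3
halt.

224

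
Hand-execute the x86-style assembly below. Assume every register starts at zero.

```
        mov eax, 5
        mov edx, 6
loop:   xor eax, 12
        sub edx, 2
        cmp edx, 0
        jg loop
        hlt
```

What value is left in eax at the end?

after mov eax, 5: eax=5
after mov edx, 6: edx=6
after xor eax, 12: eax=5^12=9
after sub edx, 2: edx=6-2=4
cmp edx, 0  (cmp 4,0)
jg loop: taken
after xor eax, 12: eax=9^12=5
after sub edx, 2: edx=4-2=2
cmp edx, 0  (cmp 2,0)
jg loop: taken
after xor eax, 12: eax=5^12=9
after sub edx, 2: edx=2-2=0
cmp edx, 0  (cmp 0,0)
jg loop: not taken
halt.

9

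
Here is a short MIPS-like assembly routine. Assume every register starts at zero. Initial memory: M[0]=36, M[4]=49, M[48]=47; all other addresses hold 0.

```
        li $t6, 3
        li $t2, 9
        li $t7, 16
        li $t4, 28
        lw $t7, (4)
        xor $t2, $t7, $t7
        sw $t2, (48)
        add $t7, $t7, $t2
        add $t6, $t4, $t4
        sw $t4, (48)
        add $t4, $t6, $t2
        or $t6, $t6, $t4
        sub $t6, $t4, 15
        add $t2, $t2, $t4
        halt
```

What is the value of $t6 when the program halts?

41

after li $t6, 3: $t6=3
after li $t2, 9: $t2=9
after li $t7, 16: $t7=16
after li $t4, 28: $t4=28
after lw $t7, (4): $t7=M[4]=49
after xor $t2, $t7, $t7: $t2=49^49=0
sw $t2, (48) → M[48]=0
after add $t7, $t7, $t2: $t7=49+0=49
after add $t6, $t4, $t4: $t6=28+28=56
sw $t4, (48) → M[48]=28
after add $t4, $t6, $t2: $t4=56+0=56
after or $t6, $t6, $t4: $t6=56|56=56
after sub $t6, $t4, 15: $t6=56-15=41
after add $t2, $t2, $t4: $t2=0+56=56
halt.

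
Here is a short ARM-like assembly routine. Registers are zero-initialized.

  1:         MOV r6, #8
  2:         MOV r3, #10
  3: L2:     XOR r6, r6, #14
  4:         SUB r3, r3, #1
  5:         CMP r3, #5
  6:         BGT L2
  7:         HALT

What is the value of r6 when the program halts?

r6=8
r3=10
r6=8^14=6
r3=10-1=9
CMP r3, #5  (cmp 9,5)
BGT L2: taken
r6=6^14=8
r3=9-1=8
CMP r3, #5  (cmp 8,5)
BGT L2: taken
r6=8^14=6
r3=8-1=7
CMP r3, #5  (cmp 7,5)
BGT L2: taken
r6=6^14=8
r3=7-1=6
CMP r3, #5  (cmp 6,5)
BGT L2: taken
r6=8^14=6
r3=6-1=5
CMP r3, #5  (cmp 5,5)
BGT L2: not taken
halt.

6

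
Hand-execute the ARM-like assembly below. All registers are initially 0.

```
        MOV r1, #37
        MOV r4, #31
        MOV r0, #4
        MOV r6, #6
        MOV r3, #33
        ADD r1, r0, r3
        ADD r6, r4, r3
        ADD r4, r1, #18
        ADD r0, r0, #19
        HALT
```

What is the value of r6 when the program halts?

64

MOV r1, #37 → r1=37
MOV r4, #31 → r4=31
MOV r0, #4 → r0=4
MOV r6, #6 → r6=6
MOV r3, #33 → r3=33
ADD r1, r0, r3 → r1=4+33=37
ADD r6, r4, r3 → r6=31+33=64
ADD r4, r1, #18 → r4=37+18=55
ADD r0, r0, #19 → r0=4+19=23
halt.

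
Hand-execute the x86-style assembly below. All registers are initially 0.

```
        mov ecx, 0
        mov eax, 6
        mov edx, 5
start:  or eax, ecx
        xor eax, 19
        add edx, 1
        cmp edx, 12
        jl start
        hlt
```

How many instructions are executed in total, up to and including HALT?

after mov ecx, 0: ecx=0
after mov eax, 6: eax=6
after mov edx, 5: edx=5
after or eax, ecx: eax=6|0=6
after xor eax, 19: eax=6^19=21
after add edx, 1: edx=5+1=6
cmp edx, 12  (cmp 6,12)
jl start: taken
after or eax, ecx: eax=21|0=21
after xor eax, 19: eax=21^19=6
after add edx, 1: edx=6+1=7
cmp edx, 12  (cmp 7,12)
jl start: taken
after or eax, ecx: eax=6|0=6
after xor eax, 19: eax=6^19=21
after add edx, 1: edx=7+1=8
cmp edx, 12  (cmp 8,12)
jl start: taken
after or eax, ecx: eax=21|0=21
after xor eax, 19: eax=21^19=6
after add edx, 1: edx=8+1=9
cmp edx, 12  (cmp 9,12)
jl start: taken
after or eax, ecx: eax=6|0=6
after xor eax, 19: eax=6^19=21
after add edx, 1: edx=9+1=10
cmp edx, 12  (cmp 10,12)
jl start: taken
after or eax, ecx: eax=21|0=21
after xor eax, 19: eax=21^19=6
after add edx, 1: edx=10+1=11
cmp edx, 12  (cmp 11,12)
jl start: taken
after or eax, ecx: eax=6|0=6
after xor eax, 19: eax=6^19=21
after add edx, 1: edx=11+1=12
cmp edx, 12  (cmp 12,12)
jl start: not taken
halt.
Total executed instructions: 39.

39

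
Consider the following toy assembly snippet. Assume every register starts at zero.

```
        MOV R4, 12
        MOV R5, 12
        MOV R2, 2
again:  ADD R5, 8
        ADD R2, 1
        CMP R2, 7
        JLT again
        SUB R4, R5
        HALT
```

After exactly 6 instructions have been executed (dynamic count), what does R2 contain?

R4=12
R5=12
R2=2
R5=12+8=20
R2=2+1=3
CMP R2, 7  (cmp 3,7)
After step 6: R2 = 3.

3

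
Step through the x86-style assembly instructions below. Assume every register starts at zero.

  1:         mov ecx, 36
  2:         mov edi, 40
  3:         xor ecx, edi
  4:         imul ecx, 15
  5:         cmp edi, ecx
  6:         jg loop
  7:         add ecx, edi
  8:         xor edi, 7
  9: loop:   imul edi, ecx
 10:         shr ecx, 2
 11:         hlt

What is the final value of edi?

mov ecx, 36 → ecx=36
mov edi, 40 → edi=40
xor ecx, edi → ecx=36^40=12
imul ecx, 15 → ecx=12*15=180
cmp edi, ecx  (cmp 40,180)
jg loop: not taken
add ecx, edi → ecx=180+40=220
xor edi, 7 → edi=40^7=47
imul edi, ecx → edi=47*220=10340
shr ecx, 2 → ecx=220>>2=55
halt.

10340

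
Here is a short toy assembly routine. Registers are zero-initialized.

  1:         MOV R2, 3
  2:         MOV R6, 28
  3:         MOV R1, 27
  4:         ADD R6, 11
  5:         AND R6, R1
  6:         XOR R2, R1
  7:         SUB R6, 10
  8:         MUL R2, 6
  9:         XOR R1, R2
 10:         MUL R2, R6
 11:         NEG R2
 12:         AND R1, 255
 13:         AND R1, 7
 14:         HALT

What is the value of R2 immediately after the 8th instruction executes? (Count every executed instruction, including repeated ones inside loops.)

MOV R2, 3 → R2=3
MOV R6, 28 → R6=28
MOV R1, 27 → R1=27
ADD R6, 11 → R6=28+11=39
AND R6, R1 → R6=39&27=3
XOR R2, R1 → R2=3^27=24
SUB R6, 10 → R6=3-10=-7
MUL R2, 6 → R2=24*6=144
After step 8: R2 = 144.

144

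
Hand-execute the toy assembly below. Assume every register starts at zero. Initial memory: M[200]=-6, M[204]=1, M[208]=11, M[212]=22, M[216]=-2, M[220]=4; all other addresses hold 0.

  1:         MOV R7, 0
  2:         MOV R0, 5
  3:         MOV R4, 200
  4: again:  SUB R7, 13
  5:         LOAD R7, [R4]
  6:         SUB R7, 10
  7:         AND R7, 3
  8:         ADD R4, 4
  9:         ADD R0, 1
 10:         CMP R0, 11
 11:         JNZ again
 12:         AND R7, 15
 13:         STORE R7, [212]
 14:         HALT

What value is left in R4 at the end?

224

R7=0
R0=5
R4=200
R7=0-13=-13
R7=M[200]=-6
R7=(-6)-10=-16
R7=(-16)&3=0
R4=200+4=204
R0=5+1=6
CMP R0, 11  (cmp 6,11)
JNZ again: taken
R7=0-13=-13
R7=M[204]=1
R7=1-10=-9
R7=(-9)&3=3
R4=204+4=208
R0=6+1=7
CMP R0, 11  (cmp 7,11)
JNZ again: taken
R7=3-13=-10
R7=M[208]=11
R7=11-10=1
R7=1&3=1
R4=208+4=212
R0=7+1=8
CMP R0, 11  (cmp 8,11)
JNZ again: taken
R7=1-13=-12
R7=M[212]=22
R7=22-10=12
R7=12&3=0
R4=212+4=216
R0=8+1=9
CMP R0, 11  (cmp 9,11)
JNZ again: taken
R7=0-13=-13
R7=M[216]=-2
R7=(-2)-10=-12
R7=(-12)&3=0
R4=216+4=220
R0=9+1=10
CMP R0, 11  (cmp 10,11)
JNZ again: taken
R7=0-13=-13
R7=M[220]=4
R7=4-10=-6
R7=(-6)&3=2
R4=220+4=224
R0=10+1=11
CMP R0, 11  (cmp 11,11)
JNZ again: not taken
R7=2&15=2
STORE R7, [212] → M[212]=2
halt.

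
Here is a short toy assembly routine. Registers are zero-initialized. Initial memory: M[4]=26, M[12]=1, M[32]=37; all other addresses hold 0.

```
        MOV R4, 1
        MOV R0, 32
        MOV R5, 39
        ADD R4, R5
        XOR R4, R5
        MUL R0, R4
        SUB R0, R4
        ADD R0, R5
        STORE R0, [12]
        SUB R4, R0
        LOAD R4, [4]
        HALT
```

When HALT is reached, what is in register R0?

504

after MOV R4, 1: R4=1
after MOV R0, 32: R0=32
after MOV R5, 39: R5=39
after ADD R4, R5: R4=1+39=40
after XOR R4, R5: R4=40^39=15
after MUL R0, R4: R0=32*15=480
after SUB R0, R4: R0=480-15=465
after ADD R0, R5: R0=465+39=504
STORE R0, [12] → M[12]=504
after SUB R4, R0: R4=15-504=-489
after LOAD R4, [4]: R4=M[4]=26
halt.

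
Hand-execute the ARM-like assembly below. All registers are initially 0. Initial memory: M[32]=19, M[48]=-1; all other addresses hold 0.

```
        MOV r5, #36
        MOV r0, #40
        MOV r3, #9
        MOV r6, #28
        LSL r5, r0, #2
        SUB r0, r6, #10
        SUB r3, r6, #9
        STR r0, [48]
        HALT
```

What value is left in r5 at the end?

160

after MOV r5, #36: r5=36
after MOV r0, #40: r0=40
after MOV r3, #9: r3=9
after MOV r6, #28: r6=28
after LSL r5, r0, #2: r5=40<<2=160
after SUB r0, r6, #10: r0=28-10=18
after SUB r3, r6, #9: r3=28-9=19
STR r0, [48] → M[48]=18
halt.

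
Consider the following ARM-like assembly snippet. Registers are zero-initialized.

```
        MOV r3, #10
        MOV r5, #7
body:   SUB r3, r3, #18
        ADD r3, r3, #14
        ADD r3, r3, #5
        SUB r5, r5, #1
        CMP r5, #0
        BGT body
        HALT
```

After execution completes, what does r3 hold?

17

after MOV r3, #10: r3=10
after MOV r5, #7: r5=7
after SUB r3, r3, #18: r3=10-18=-8
after ADD r3, r3, #14: r3=(-8)+14=6
after ADD r3, r3, #5: r3=6+5=11
after SUB r5, r5, #1: r5=7-1=6
CMP r5, #0  (cmp 6,0)
BGT body: taken
after SUB r3, r3, #18: r3=11-18=-7
after ADD r3, r3, #14: r3=(-7)+14=7
after ADD r3, r3, #5: r3=7+5=12
after SUB r5, r5, #1: r5=6-1=5
CMP r5, #0  (cmp 5,0)
BGT body: taken
after SUB r3, r3, #18: r3=12-18=-6
after ADD r3, r3, #14: r3=(-6)+14=8
after ADD r3, r3, #5: r3=8+5=13
after SUB r5, r5, #1: r5=5-1=4
CMP r5, #0  (cmp 4,0)
BGT body: taken
after SUB r3, r3, #18: r3=13-18=-5
after ADD r3, r3, #14: r3=(-5)+14=9
after ADD r3, r3, #5: r3=9+5=14
after SUB r5, r5, #1: r5=4-1=3
CMP r5, #0  (cmp 3,0)
BGT body: taken
after SUB r3, r3, #18: r3=14-18=-4
after ADD r3, r3, #14: r3=(-4)+14=10
after ADD r3, r3, #5: r3=10+5=15
after SUB r5, r5, #1: r5=3-1=2
CMP r5, #0  (cmp 2,0)
BGT body: taken
after SUB r3, r3, #18: r3=15-18=-3
after ADD r3, r3, #14: r3=(-3)+14=11
after ADD r3, r3, #5: r3=11+5=16
after SUB r5, r5, #1: r5=2-1=1
CMP r5, #0  (cmp 1,0)
BGT body: taken
after SUB r3, r3, #18: r3=16-18=-2
after ADD r3, r3, #14: r3=(-2)+14=12
after ADD r3, r3, #5: r3=12+5=17
after SUB r5, r5, #1: r5=1-1=0
CMP r5, #0  (cmp 0,0)
BGT body: not taken
halt.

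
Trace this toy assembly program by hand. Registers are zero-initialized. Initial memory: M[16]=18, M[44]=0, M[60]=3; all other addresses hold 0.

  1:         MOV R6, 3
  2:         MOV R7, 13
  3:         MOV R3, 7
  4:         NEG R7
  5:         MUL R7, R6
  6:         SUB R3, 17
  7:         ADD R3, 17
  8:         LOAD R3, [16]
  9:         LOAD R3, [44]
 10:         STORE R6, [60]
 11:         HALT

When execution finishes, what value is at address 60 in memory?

after MOV R6, 3: R6=3
after MOV R7, 13: R7=13
after MOV R3, 7: R3=7
after NEG R7: R7=-(13)=-13
after MUL R7, R6: R7=(-13)*3=-39
after SUB R3, 17: R3=7-17=-10
after ADD R3, 17: R3=(-10)+17=7
after LOAD R3, [16]: R3=M[16]=18
after LOAD R3, [44]: R3=M[44]=0
STORE R6, [60] → M[60]=3
halt.

3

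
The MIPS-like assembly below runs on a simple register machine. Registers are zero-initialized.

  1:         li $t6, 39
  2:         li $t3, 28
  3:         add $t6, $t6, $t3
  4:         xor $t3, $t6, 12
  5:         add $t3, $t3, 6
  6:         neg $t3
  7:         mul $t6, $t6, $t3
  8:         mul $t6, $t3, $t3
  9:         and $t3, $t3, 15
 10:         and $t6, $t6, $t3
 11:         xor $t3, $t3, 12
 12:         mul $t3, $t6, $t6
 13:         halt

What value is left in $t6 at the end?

$t6=39
$t3=28
$t6=39+28=67
$t3=67^12=79
$t3=79+6=85
$t3=-(85)=-85
$t6=67*(-85)=-5695
$t6=(-85)*(-85)=7225
$t3=(-85)&15=11
$t6=7225&11=9
$t3=11^12=7
$t3=9*9=81
halt.

9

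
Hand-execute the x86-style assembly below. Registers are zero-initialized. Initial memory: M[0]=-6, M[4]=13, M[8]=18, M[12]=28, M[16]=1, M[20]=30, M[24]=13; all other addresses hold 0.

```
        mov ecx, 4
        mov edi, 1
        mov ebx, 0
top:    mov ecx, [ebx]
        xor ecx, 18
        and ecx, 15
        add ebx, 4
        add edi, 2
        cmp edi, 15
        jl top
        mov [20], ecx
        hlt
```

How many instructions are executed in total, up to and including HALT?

after mov ecx, 4: ecx=4
after mov edi, 1: edi=1
after mov ebx, 0: ebx=0
after mov ecx, [ebx]: ecx=M[0]=-6
after xor ecx, 18: ecx=(-6)^18=-24
after and ecx, 15: ecx=(-24)&15=8
after add ebx, 4: ebx=0+4=4
after add edi, 2: edi=1+2=3
cmp edi, 15  (cmp 3,15)
jl top: taken
after mov ecx, [ebx]: ecx=M[4]=13
after xor ecx, 18: ecx=13^18=31
after and ecx, 15: ecx=31&15=15
after add ebx, 4: ebx=4+4=8
after add edi, 2: edi=3+2=5
cmp edi, 15  (cmp 5,15)
jl top: taken
after mov ecx, [ebx]: ecx=M[8]=18
after xor ecx, 18: ecx=18^18=0
after and ecx, 15: ecx=0&15=0
after add ebx, 4: ebx=8+4=12
after add edi, 2: edi=5+2=7
cmp edi, 15  (cmp 7,15)
jl top: taken
after mov ecx, [ebx]: ecx=M[12]=28
after xor ecx, 18: ecx=28^18=14
after and ecx, 15: ecx=14&15=14
after add ebx, 4: ebx=12+4=16
after add edi, 2: edi=7+2=9
cmp edi, 15  (cmp 9,15)
jl top: taken
after mov ecx, [ebx]: ecx=M[16]=1
after xor ecx, 18: ecx=1^18=19
after and ecx, 15: ecx=19&15=3
after add ebx, 4: ebx=16+4=20
after add edi, 2: edi=9+2=11
cmp edi, 15  (cmp 11,15)
jl top: taken
after mov ecx, [ebx]: ecx=M[20]=30
after xor ecx, 18: ecx=30^18=12
after and ecx, 15: ecx=12&15=12
after add ebx, 4: ebx=20+4=24
after add edi, 2: edi=11+2=13
cmp edi, 15  (cmp 13,15)
jl top: taken
after mov ecx, [ebx]: ecx=M[24]=13
after xor ecx, 18: ecx=13^18=31
after and ecx, 15: ecx=31&15=15
after add ebx, 4: ebx=24+4=28
after add edi, 2: edi=13+2=15
cmp edi, 15  (cmp 15,15)
jl top: not taken
mov [20], ecx → M[20]=15
halt.
Total executed instructions: 54.

54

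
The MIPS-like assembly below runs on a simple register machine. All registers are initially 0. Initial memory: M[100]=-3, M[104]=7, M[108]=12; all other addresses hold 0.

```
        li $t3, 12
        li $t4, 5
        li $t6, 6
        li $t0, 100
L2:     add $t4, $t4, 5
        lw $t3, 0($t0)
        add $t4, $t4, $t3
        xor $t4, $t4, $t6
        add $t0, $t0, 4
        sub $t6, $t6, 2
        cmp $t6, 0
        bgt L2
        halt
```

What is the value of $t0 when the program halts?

112

li $t3, 12 → $t3=12
li $t4, 5 → $t4=5
li $t6, 6 → $t6=6
li $t0, 100 → $t0=100
add $t4, $t4, 5 → $t4=5+5=10
lw $t3, 0($t0) → $t3=M[100]=-3
add $t4, $t4, $t3 → $t4=10+(-3)=7
xor $t4, $t4, $t6 → $t4=7^6=1
add $t0, $t0, 4 → $t0=100+4=104
sub $t6, $t6, 2 → $t6=6-2=4
cmp $t6, 0  (cmp 4,0)
bgt L2: taken
add $t4, $t4, 5 → $t4=1+5=6
lw $t3, 0($t0) → $t3=M[104]=7
add $t4, $t4, $t3 → $t4=6+7=13
xor $t4, $t4, $t6 → $t4=13^4=9
add $t0, $t0, 4 → $t0=104+4=108
sub $t6, $t6, 2 → $t6=4-2=2
cmp $t6, 0  (cmp 2,0)
bgt L2: taken
add $t4, $t4, 5 → $t4=9+5=14
lw $t3, 0($t0) → $t3=M[108]=12
add $t4, $t4, $t3 → $t4=14+12=26
xor $t4, $t4, $t6 → $t4=26^2=24
add $t0, $t0, 4 → $t0=108+4=112
sub $t6, $t6, 2 → $t6=2-2=0
cmp $t6, 0  (cmp 0,0)
bgt L2: not taken
halt.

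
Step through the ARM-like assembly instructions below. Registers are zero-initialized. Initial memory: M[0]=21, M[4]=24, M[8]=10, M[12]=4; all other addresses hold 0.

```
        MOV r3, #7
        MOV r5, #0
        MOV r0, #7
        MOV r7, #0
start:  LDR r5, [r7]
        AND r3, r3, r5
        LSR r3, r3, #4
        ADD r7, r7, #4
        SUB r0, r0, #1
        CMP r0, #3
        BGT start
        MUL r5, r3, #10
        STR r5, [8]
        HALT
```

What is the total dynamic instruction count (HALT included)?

35

r3=7
r5=0
r0=7
r7=0
r5=M[0]=21
r3=7&21=5
r3=5>>4=0
r7=0+4=4
r0=7-1=6
CMP r0, #3  (cmp 6,3)
BGT start: taken
r5=M[4]=24
r3=0&24=0
r3=0>>4=0
r7=4+4=8
r0=6-1=5
CMP r0, #3  (cmp 5,3)
BGT start: taken
r5=M[8]=10
r3=0&10=0
r3=0>>4=0
r7=8+4=12
r0=5-1=4
CMP r0, #3  (cmp 4,3)
BGT start: taken
r5=M[12]=4
r3=0&4=0
r3=0>>4=0
r7=12+4=16
r0=4-1=3
CMP r0, #3  (cmp 3,3)
BGT start: not taken
r5=0*10=0
STR r5, [8] → M[8]=0
halt.
Total executed instructions: 35.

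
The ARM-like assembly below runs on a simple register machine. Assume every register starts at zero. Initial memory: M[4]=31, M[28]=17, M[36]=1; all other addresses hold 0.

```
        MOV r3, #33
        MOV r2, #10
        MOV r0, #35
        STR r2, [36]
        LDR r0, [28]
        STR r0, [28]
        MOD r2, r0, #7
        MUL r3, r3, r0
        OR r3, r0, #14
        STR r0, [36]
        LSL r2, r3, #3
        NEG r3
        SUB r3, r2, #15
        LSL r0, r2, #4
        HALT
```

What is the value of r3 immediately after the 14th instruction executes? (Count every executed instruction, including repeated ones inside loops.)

MOV r3, #33 → r3=33
MOV r2, #10 → r2=10
MOV r0, #35 → r0=35
STR r2, [36] → M[36]=10
LDR r0, [28] → r0=M[28]=17
STR r0, [28] → M[28]=17
MOD r2, r0, #7 → r2=17%7=3
MUL r3, r3, r0 → r3=33*17=561
OR r3, r0, #14 → r3=17|14=31
STR r0, [36] → M[36]=17
LSL r2, r3, #3 → r2=31<<3=248
NEG r3 → r3=-(31)=-31
SUB r3, r2, #15 → r3=248-15=233
LSL r0, r2, #4 → r0=248<<4=3968
After step 14: r3 = 233.

233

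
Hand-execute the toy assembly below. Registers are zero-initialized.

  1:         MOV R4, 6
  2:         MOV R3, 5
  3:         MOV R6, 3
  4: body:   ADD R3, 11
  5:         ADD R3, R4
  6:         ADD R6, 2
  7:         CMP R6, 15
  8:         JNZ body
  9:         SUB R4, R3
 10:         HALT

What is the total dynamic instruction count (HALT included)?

35

R4=6
R3=5
R6=3
R3=5+11=16
R3=16+6=22
R6=3+2=5
CMP R6, 15  (cmp 5,15)
JNZ body: taken
R3=22+11=33
R3=33+6=39
R6=5+2=7
CMP R6, 15  (cmp 7,15)
JNZ body: taken
R3=39+11=50
R3=50+6=56
R6=7+2=9
CMP R6, 15  (cmp 9,15)
JNZ body: taken
R3=56+11=67
R3=67+6=73
R6=9+2=11
CMP R6, 15  (cmp 11,15)
JNZ body: taken
R3=73+11=84
R3=84+6=90
R6=11+2=13
CMP R6, 15  (cmp 13,15)
JNZ body: taken
R3=90+11=101
R3=101+6=107
R6=13+2=15
CMP R6, 15  (cmp 15,15)
JNZ body: not taken
R4=6-107=-101
halt.
Total executed instructions: 35.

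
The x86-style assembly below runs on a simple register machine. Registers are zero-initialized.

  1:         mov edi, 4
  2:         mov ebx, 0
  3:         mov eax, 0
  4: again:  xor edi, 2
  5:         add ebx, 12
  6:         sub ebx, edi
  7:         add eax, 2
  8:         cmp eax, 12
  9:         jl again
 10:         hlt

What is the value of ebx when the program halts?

edi=4
ebx=0
eax=0
edi=4^2=6
ebx=0+12=12
ebx=12-6=6
eax=0+2=2
cmp eax, 12  (cmp 2,12)
jl again: taken
edi=6^2=4
ebx=6+12=18
ebx=18-4=14
eax=2+2=4
cmp eax, 12  (cmp 4,12)
jl again: taken
edi=4^2=6
ebx=14+12=26
ebx=26-6=20
eax=4+2=6
cmp eax, 12  (cmp 6,12)
jl again: taken
edi=6^2=4
ebx=20+12=32
ebx=32-4=28
eax=6+2=8
cmp eax, 12  (cmp 8,12)
jl again: taken
edi=4^2=6
ebx=28+12=40
ebx=40-6=34
eax=8+2=10
cmp eax, 12  (cmp 10,12)
jl again: taken
edi=6^2=4
ebx=34+12=46
ebx=46-4=42
eax=10+2=12
cmp eax, 12  (cmp 12,12)
jl again: not taken
halt.

42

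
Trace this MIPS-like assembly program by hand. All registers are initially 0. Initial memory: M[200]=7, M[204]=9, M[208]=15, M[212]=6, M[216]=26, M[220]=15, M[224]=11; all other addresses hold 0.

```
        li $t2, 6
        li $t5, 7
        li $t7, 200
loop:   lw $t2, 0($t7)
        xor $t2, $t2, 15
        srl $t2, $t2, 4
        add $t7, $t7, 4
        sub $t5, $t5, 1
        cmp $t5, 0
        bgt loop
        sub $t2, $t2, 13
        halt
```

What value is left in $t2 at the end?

after li $t2, 6: $t2=6
after li $t5, 7: $t5=7
after li $t7, 200: $t7=200
after lw $t2, 0($t7): $t2=M[200]=7
after xor $t2, $t2, 15: $t2=7^15=8
after srl $t2, $t2, 4: $t2=8>>4=0
after add $t7, $t7, 4: $t7=200+4=204
after sub $t5, $t5, 1: $t5=7-1=6
cmp $t5, 0  (cmp 6,0)
bgt loop: taken
after lw $t2, 0($t7): $t2=M[204]=9
after xor $t2, $t2, 15: $t2=9^15=6
after srl $t2, $t2, 4: $t2=6>>4=0
after add $t7, $t7, 4: $t7=204+4=208
after sub $t5, $t5, 1: $t5=6-1=5
cmp $t5, 0  (cmp 5,0)
bgt loop: taken
after lw $t2, 0($t7): $t2=M[208]=15
after xor $t2, $t2, 15: $t2=15^15=0
after srl $t2, $t2, 4: $t2=0>>4=0
after add $t7, $t7, 4: $t7=208+4=212
after sub $t5, $t5, 1: $t5=5-1=4
cmp $t5, 0  (cmp 4,0)
bgt loop: taken
after lw $t2, 0($t7): $t2=M[212]=6
after xor $t2, $t2, 15: $t2=6^15=9
after srl $t2, $t2, 4: $t2=9>>4=0
after add $t7, $t7, 4: $t7=212+4=216
after sub $t5, $t5, 1: $t5=4-1=3
cmp $t5, 0  (cmp 3,0)
bgt loop: taken
after lw $t2, 0($t7): $t2=M[216]=26
after xor $t2, $t2, 15: $t2=26^15=21
after srl $t2, $t2, 4: $t2=21>>4=1
after add $t7, $t7, 4: $t7=216+4=220
after sub $t5, $t5, 1: $t5=3-1=2
cmp $t5, 0  (cmp 2,0)
bgt loop: taken
after lw $t2, 0($t7): $t2=M[220]=15
after xor $t2, $t2, 15: $t2=15^15=0
after srl $t2, $t2, 4: $t2=0>>4=0
after add $t7, $t7, 4: $t7=220+4=224
after sub $t5, $t5, 1: $t5=2-1=1
cmp $t5, 0  (cmp 1,0)
bgt loop: taken
after lw $t2, 0($t7): $t2=M[224]=11
after xor $t2, $t2, 15: $t2=11^15=4
after srl $t2, $t2, 4: $t2=4>>4=0
after add $t7, $t7, 4: $t7=224+4=228
after sub $t5, $t5, 1: $t5=1-1=0
cmp $t5, 0  (cmp 0,0)
bgt loop: not taken
after sub $t2, $t2, 13: $t2=0-13=-13
halt.

-13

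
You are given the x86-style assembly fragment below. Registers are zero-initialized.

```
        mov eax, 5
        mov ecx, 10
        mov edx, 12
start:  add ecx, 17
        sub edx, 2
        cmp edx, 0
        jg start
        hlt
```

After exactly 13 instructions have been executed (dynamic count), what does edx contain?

6

after mov eax, 5: eax=5
after mov ecx, 10: ecx=10
after mov edx, 12: edx=12
after add ecx, 17: ecx=10+17=27
after sub edx, 2: edx=12-2=10
cmp edx, 0  (cmp 10,0)
jg start: taken
after add ecx, 17: ecx=27+17=44
after sub edx, 2: edx=10-2=8
cmp edx, 0  (cmp 8,0)
jg start: taken
after add ecx, 17: ecx=44+17=61
after sub edx, 2: edx=8-2=6
After step 13: edx = 6.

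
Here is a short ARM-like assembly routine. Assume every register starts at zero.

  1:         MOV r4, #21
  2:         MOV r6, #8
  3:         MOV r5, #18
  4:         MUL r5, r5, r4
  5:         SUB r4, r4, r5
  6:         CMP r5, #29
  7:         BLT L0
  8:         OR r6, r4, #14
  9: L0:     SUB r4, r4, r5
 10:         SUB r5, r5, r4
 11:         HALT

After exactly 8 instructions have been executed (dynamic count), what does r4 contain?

-357

r4=21
r6=8
r5=18
r5=18*21=378
r4=21-378=-357
CMP r5, #29  (cmp 378,29)
BLT L0: not taken
r6=(-357)|14=-353
After step 8: r4 = -357.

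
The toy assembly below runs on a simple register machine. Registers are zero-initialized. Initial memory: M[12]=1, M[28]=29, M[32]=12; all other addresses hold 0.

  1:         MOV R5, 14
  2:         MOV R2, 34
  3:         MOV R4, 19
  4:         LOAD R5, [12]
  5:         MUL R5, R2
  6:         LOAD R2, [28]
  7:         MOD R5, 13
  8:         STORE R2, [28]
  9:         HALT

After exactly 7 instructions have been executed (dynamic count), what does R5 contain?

8

after MOV R5, 14: R5=14
after MOV R2, 34: R2=34
after MOV R4, 19: R4=19
after LOAD R5, [12]: R5=M[12]=1
after MUL R5, R2: R5=1*34=34
after LOAD R2, [28]: R2=M[28]=29
after MOD R5, 13: R5=34%13=8
After step 7: R5 = 8.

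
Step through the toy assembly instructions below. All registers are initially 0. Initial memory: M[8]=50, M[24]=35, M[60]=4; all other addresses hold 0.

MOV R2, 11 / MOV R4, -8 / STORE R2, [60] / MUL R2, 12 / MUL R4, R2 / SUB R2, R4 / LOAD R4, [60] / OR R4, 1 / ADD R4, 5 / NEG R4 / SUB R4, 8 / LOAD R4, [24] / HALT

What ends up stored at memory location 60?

after MOV R2, 11: R2=11
after MOV R4, -8: R4=-8
STORE R2, [60] → M[60]=11
after MUL R2, 12: R2=11*12=132
after MUL R4, R2: R4=(-8)*132=-1056
after SUB R2, R4: R2=132-(-1056)=1188
after LOAD R4, [60]: R4=M[60]=11
after OR R4, 1: R4=11|1=11
after ADD R4, 5: R4=11+5=16
after NEG R4: R4=-(16)=-16
after SUB R4, 8: R4=(-16)-8=-24
after LOAD R4, [24]: R4=M[24]=35
halt.

11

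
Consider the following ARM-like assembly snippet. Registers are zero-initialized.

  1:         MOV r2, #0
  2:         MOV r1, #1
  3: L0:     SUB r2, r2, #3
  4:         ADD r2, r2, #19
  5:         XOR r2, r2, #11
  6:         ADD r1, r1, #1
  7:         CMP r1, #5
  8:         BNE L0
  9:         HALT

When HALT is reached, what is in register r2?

64

MOV r2, #0 → r2=0
MOV r1, #1 → r1=1
SUB r2, r2, #3 → r2=0-3=-3
ADD r2, r2, #19 → r2=(-3)+19=16
XOR r2, r2, #11 → r2=16^11=27
ADD r1, r1, #1 → r1=1+1=2
CMP r1, #5  (cmp 2,5)
BNE L0: taken
SUB r2, r2, #3 → r2=27-3=24
ADD r2, r2, #19 → r2=24+19=43
XOR r2, r2, #11 → r2=43^11=32
ADD r1, r1, #1 → r1=2+1=3
CMP r1, #5  (cmp 3,5)
BNE L0: taken
SUB r2, r2, #3 → r2=32-3=29
ADD r2, r2, #19 → r2=29+19=48
XOR r2, r2, #11 → r2=48^11=59
ADD r1, r1, #1 → r1=3+1=4
CMP r1, #5  (cmp 4,5)
BNE L0: taken
SUB r2, r2, #3 → r2=59-3=56
ADD r2, r2, #19 → r2=56+19=75
XOR r2, r2, #11 → r2=75^11=64
ADD r1, r1, #1 → r1=4+1=5
CMP r1, #5  (cmp 5,5)
BNE L0: not taken
halt.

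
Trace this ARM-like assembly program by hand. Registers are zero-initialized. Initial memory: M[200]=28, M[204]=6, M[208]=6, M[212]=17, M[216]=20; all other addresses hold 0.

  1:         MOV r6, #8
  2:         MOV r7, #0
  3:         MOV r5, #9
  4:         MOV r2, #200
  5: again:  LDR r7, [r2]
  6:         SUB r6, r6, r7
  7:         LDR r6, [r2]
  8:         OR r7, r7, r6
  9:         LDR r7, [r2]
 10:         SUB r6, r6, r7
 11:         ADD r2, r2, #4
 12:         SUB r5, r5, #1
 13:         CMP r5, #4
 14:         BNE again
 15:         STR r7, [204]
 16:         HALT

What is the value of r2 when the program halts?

r6=8
r7=0
r5=9
r2=200
r7=M[200]=28
r6=8-28=-20
r6=M[200]=28
r7=28|28=28
r7=M[200]=28
r6=28-28=0
r2=200+4=204
r5=9-1=8
CMP r5, #4  (cmp 8,4)
BNE again: taken
r7=M[204]=6
r6=0-6=-6
r6=M[204]=6
r7=6|6=6
r7=M[204]=6
r6=6-6=0
r2=204+4=208
r5=8-1=7
CMP r5, #4  (cmp 7,4)
BNE again: taken
r7=M[208]=6
r6=0-6=-6
r6=M[208]=6
r7=6|6=6
r7=M[208]=6
r6=6-6=0
r2=208+4=212
r5=7-1=6
CMP r5, #4  (cmp 6,4)
BNE again: taken
r7=M[212]=17
r6=0-17=-17
r6=M[212]=17
r7=17|17=17
r7=M[212]=17
r6=17-17=0
r2=212+4=216
r5=6-1=5
CMP r5, #4  (cmp 5,4)
BNE again: taken
r7=M[216]=20
r6=0-20=-20
r6=M[216]=20
r7=20|20=20
r7=M[216]=20
r6=20-20=0
r2=216+4=220
r5=5-1=4
CMP r5, #4  (cmp 4,4)
BNE again: not taken
STR r7, [204] → M[204]=20
halt.

220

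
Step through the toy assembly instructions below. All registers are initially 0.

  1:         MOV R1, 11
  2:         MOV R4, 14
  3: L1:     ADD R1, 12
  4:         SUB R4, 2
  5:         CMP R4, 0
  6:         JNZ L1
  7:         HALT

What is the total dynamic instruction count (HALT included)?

31

MOV R1, 11 → R1=11
MOV R4, 14 → R4=14
ADD R1, 12 → R1=11+12=23
SUB R4, 2 → R4=14-2=12
CMP R4, 0  (cmp 12,0)
JNZ L1: taken
ADD R1, 12 → R1=23+12=35
SUB R4, 2 → R4=12-2=10
CMP R4, 0  (cmp 10,0)
JNZ L1: taken
ADD R1, 12 → R1=35+12=47
SUB R4, 2 → R4=10-2=8
CMP R4, 0  (cmp 8,0)
JNZ L1: taken
ADD R1, 12 → R1=47+12=59
SUB R4, 2 → R4=8-2=6
CMP R4, 0  (cmp 6,0)
JNZ L1: taken
ADD R1, 12 → R1=59+12=71
SUB R4, 2 → R4=6-2=4
CMP R4, 0  (cmp 4,0)
JNZ L1: taken
ADD R1, 12 → R1=71+12=83
SUB R4, 2 → R4=4-2=2
CMP R4, 0  (cmp 2,0)
JNZ L1: taken
ADD R1, 12 → R1=83+12=95
SUB R4, 2 → R4=2-2=0
CMP R4, 0  (cmp 0,0)
JNZ L1: not taken
halt.
Total executed instructions: 31.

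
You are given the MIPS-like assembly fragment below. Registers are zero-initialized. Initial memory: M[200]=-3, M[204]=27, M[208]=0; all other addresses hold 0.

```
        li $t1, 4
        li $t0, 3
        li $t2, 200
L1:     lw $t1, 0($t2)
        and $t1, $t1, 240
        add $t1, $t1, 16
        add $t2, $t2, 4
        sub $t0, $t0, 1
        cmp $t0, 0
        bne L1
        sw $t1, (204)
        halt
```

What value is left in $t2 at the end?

$t1=4
$t0=3
$t2=200
$t1=M[200]=-3
$t1=(-3)&240=240
$t1=240+16=256
$t2=200+4=204
$t0=3-1=2
cmp $t0, 0  (cmp 2,0)
bne L1: taken
$t1=M[204]=27
$t1=27&240=16
$t1=16+16=32
$t2=204+4=208
$t0=2-1=1
cmp $t0, 0  (cmp 1,0)
bne L1: taken
$t1=M[208]=0
$t1=0&240=0
$t1=0+16=16
$t2=208+4=212
$t0=1-1=0
cmp $t0, 0  (cmp 0,0)
bne L1: not taken
sw $t1, (204) → M[204]=16
halt.

212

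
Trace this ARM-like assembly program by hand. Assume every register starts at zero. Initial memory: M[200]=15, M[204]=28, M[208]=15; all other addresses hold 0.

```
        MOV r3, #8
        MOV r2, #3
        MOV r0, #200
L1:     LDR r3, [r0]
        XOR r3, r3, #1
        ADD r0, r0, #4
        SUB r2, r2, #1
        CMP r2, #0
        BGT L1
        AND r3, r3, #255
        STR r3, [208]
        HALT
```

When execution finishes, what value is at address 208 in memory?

14

after MOV r3, #8: r3=8
after MOV r2, #3: r2=3
after MOV r0, #200: r0=200
after LDR r3, [r0]: r3=M[200]=15
after XOR r3, r3, #1: r3=15^1=14
after ADD r0, r0, #4: r0=200+4=204
after SUB r2, r2, #1: r2=3-1=2
CMP r2, #0  (cmp 2,0)
BGT L1: taken
after LDR r3, [r0]: r3=M[204]=28
after XOR r3, r3, #1: r3=28^1=29
after ADD r0, r0, #4: r0=204+4=208
after SUB r2, r2, #1: r2=2-1=1
CMP r2, #0  (cmp 1,0)
BGT L1: taken
after LDR r3, [r0]: r3=M[208]=15
after XOR r3, r3, #1: r3=15^1=14
after ADD r0, r0, #4: r0=208+4=212
after SUB r2, r2, #1: r2=1-1=0
CMP r2, #0  (cmp 0,0)
BGT L1: not taken
after AND r3, r3, #255: r3=14&255=14
STR r3, [208] → M[208]=14
halt.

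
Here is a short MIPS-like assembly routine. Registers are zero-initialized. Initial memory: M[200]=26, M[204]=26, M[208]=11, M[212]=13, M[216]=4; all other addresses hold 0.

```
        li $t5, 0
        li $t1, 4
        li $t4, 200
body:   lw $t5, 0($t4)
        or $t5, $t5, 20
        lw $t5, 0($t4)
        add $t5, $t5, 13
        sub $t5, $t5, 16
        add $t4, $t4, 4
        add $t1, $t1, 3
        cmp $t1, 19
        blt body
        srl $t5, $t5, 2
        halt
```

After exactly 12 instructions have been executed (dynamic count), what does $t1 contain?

7

li $t5, 0 → $t5=0
li $t1, 4 → $t1=4
li $t4, 200 → $t4=200
lw $t5, 0($t4) → $t5=M[200]=26
or $t5, $t5, 20 → $t5=26|20=30
lw $t5, 0($t4) → $t5=M[200]=26
add $t5, $t5, 13 → $t5=26+13=39
sub $t5, $t5, 16 → $t5=39-16=23
add $t4, $t4, 4 → $t4=200+4=204
add $t1, $t1, 3 → $t1=4+3=7
cmp $t1, 19  (cmp 7,19)
blt body: taken
After step 12: $t1 = 7.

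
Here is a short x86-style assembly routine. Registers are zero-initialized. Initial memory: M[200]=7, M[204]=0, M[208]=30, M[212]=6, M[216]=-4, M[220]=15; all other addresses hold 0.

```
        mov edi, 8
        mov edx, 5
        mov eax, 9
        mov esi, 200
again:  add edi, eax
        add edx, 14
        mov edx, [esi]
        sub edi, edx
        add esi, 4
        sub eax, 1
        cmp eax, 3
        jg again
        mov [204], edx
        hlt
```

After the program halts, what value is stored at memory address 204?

edi=8
edx=5
eax=9
esi=200
edi=8+9=17
edx=5+14=19
edx=M[200]=7
edi=17-7=10
esi=200+4=204
eax=9-1=8
cmp eax, 3  (cmp 8,3)
jg again: taken
edi=10+8=18
edx=7+14=21
edx=M[204]=0
edi=18-0=18
esi=204+4=208
eax=8-1=7
cmp eax, 3  (cmp 7,3)
jg again: taken
edi=18+7=25
edx=0+14=14
edx=M[208]=30
edi=25-30=-5
esi=208+4=212
eax=7-1=6
cmp eax, 3  (cmp 6,3)
jg again: taken
edi=(-5)+6=1
edx=30+14=44
edx=M[212]=6
edi=1-6=-5
esi=212+4=216
eax=6-1=5
cmp eax, 3  (cmp 5,3)
jg again: taken
edi=(-5)+5=0
edx=6+14=20
edx=M[216]=-4
edi=0-(-4)=4
esi=216+4=220
eax=5-1=4
cmp eax, 3  (cmp 4,3)
jg again: taken
edi=4+4=8
edx=(-4)+14=10
edx=M[220]=15
edi=8-15=-7
esi=220+4=224
eax=4-1=3
cmp eax, 3  (cmp 3,3)
jg again: not taken
mov [204], edx → M[204]=15
halt.

15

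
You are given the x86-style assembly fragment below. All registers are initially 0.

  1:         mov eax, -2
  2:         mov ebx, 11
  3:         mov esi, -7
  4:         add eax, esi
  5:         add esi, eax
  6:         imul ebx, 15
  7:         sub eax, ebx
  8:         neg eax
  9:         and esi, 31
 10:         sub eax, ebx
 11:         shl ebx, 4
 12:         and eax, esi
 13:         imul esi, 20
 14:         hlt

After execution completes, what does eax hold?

0

after mov eax, -2: eax=-2
after mov ebx, 11: ebx=11
after mov esi, -7: esi=-7
after add eax, esi: eax=(-2)+(-7)=-9
after add esi, eax: esi=(-7)+(-9)=-16
after imul ebx, 15: ebx=11*15=165
after sub eax, ebx: eax=(-9)-165=-174
after neg eax: eax=-(-174)=174
after and esi, 31: esi=(-16)&31=16
after sub eax, ebx: eax=174-165=9
after shl ebx, 4: ebx=165<<4=2640
after and eax, esi: eax=9&16=0
after imul esi, 20: esi=16*20=320
halt.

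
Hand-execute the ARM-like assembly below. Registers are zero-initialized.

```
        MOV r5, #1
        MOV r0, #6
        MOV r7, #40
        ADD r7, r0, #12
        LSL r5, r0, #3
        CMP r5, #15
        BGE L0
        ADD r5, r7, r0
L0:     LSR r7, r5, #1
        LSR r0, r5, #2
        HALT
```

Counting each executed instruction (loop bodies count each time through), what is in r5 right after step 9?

r5=1
r0=6
r7=40
r7=6+12=18
r5=6<<3=48
CMP r5, #15  (cmp 48,15)
BGE L0: taken
r7=48>>1=24
r0=48>>2=12
After step 9: r5 = 48.

48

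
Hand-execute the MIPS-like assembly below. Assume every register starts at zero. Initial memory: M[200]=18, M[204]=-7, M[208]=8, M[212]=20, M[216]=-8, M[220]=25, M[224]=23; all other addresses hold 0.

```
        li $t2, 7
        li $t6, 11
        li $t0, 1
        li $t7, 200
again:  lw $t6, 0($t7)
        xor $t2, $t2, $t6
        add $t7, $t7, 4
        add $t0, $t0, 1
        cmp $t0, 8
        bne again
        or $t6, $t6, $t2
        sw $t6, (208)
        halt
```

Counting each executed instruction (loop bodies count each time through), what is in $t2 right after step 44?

6

after li $t2, 7: $t2=7
after li $t6, 11: $t6=11
after li $t0, 1: $t0=1
after li $t7, 200: $t7=200
after lw $t6, 0($t7): $t6=M[200]=18
after xor $t2, $t2, $t6: $t2=7^18=21
after add $t7, $t7, 4: $t7=200+4=204
after add $t0, $t0, 1: $t0=1+1=2
cmp $t0, 8  (cmp 2,8)
bne again: taken
after lw $t6, 0($t7): $t6=M[204]=-7
after xor $t2, $t2, $t6: $t2=21^(-7)=-20
after add $t7, $t7, 4: $t7=204+4=208
after add $t0, $t0, 1: $t0=2+1=3
cmp $t0, 8  (cmp 3,8)
bne again: taken
after lw $t6, 0($t7): $t6=M[208]=8
after xor $t2, $t2, $t6: $t2=(-20)^8=-28
after add $t7, $t7, 4: $t7=208+4=212
after add $t0, $t0, 1: $t0=3+1=4
cmp $t0, 8  (cmp 4,8)
bne again: taken
after lw $t6, 0($t7): $t6=M[212]=20
after xor $t2, $t2, $t6: $t2=(-28)^20=-16
after add $t7, $t7, 4: $t7=212+4=216
after add $t0, $t0, 1: $t0=4+1=5
cmp $t0, 8  (cmp 5,8)
bne again: taken
after lw $t6, 0($t7): $t6=M[216]=-8
after xor $t2, $t2, $t6: $t2=(-16)^(-8)=8
after add $t7, $t7, 4: $t7=216+4=220
after add $t0, $t0, 1: $t0=5+1=6
cmp $t0, 8  (cmp 6,8)
bne again: taken
after lw $t6, 0($t7): $t6=M[220]=25
after xor $t2, $t2, $t6: $t2=8^25=17
after add $t7, $t7, 4: $t7=220+4=224
after add $t0, $t0, 1: $t0=6+1=7
cmp $t0, 8  (cmp 7,8)
bne again: taken
after lw $t6, 0($t7): $t6=M[224]=23
after xor $t2, $t2, $t6: $t2=17^23=6
after add $t7, $t7, 4: $t7=224+4=228
after add $t0, $t0, 1: $t0=7+1=8
After step 44: $t2 = 6.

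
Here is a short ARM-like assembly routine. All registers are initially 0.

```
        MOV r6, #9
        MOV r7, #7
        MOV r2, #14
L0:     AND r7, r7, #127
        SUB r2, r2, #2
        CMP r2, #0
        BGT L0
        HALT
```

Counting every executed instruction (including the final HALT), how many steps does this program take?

MOV r6, #9 → r6=9
MOV r7, #7 → r7=7
MOV r2, #14 → r2=14
AND r7, r7, #127 → r7=7&127=7
SUB r2, r2, #2 → r2=14-2=12
CMP r2, #0  (cmp 12,0)
BGT L0: taken
AND r7, r7, #127 → r7=7&127=7
SUB r2, r2, #2 → r2=12-2=10
CMP r2, #0  (cmp 10,0)
BGT L0: taken
AND r7, r7, #127 → r7=7&127=7
SUB r2, r2, #2 → r2=10-2=8
CMP r2, #0  (cmp 8,0)
BGT L0: taken
AND r7, r7, #127 → r7=7&127=7
SUB r2, r2, #2 → r2=8-2=6
CMP r2, #0  (cmp 6,0)
BGT L0: taken
AND r7, r7, #127 → r7=7&127=7
SUB r2, r2, #2 → r2=6-2=4
CMP r2, #0  (cmp 4,0)
BGT L0: taken
AND r7, r7, #127 → r7=7&127=7
SUB r2, r2, #2 → r2=4-2=2
CMP r2, #0  (cmp 2,0)
BGT L0: taken
AND r7, r7, #127 → r7=7&127=7
SUB r2, r2, #2 → r2=2-2=0
CMP r2, #0  (cmp 0,0)
BGT L0: not taken
halt.
Total executed instructions: 32.

32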